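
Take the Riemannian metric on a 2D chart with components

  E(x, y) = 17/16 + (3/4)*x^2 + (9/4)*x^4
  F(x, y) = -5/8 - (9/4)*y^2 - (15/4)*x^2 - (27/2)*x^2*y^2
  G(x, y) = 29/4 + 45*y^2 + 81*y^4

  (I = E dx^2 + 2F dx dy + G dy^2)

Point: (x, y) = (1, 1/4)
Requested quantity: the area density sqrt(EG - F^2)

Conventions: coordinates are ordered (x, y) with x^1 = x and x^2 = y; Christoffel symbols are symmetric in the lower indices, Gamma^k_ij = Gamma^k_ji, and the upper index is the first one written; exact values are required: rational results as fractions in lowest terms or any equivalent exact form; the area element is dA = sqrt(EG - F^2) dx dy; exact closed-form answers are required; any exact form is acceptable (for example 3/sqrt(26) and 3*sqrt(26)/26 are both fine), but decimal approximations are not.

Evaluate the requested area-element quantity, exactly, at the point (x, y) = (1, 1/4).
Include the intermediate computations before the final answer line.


E = 65/16, F = -343/64, G = 2657/256; EG - F^2 = 3441/256

Answer: sqrt(EG - F^2) = sqrt(3441)/16


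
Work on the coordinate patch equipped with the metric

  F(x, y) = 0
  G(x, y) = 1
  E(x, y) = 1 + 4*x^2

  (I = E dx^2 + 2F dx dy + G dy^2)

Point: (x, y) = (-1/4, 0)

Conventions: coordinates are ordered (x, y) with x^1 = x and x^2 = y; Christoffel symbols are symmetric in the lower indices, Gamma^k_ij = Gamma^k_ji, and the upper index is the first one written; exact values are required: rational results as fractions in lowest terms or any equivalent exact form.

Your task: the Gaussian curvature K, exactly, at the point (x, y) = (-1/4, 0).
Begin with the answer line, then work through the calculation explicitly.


Answer: K = 0

E = 5/4, F = 0, G = 1, EG - F^2 = 5/4 at the point
E_x = -2, E_y = 0, F_x = 0, F_y = 0, G_x = 0, G_y = 0
E_yy = 0, F_xy = 0, G_xx = 0
Apply the Brioschi formula K = (det M1 - det M2)/(EG - F^2)^2 over the derivative matrices of E, F, G.
M1 = [[-E_yy/2 + F_xy - G_xx/2, E_x/2, F_x - E_y/2], [F_y - G_x/2, E, F], [G_y/2, F, G]] = [[0, -1, 0], [0, 5/4, 0], [0, 0, 1]]; det M1 = 0
M2 = [[0, E_y/2, G_x/2], [E_y/2, E, F], [G_x/2, F, G]] = [[0, 0, 0], [0, 5/4, 0], [0, 0, 1]]; det M2 = 0
det M1 - det M2 = 0; K = 0 / (5/4)^2 = 0


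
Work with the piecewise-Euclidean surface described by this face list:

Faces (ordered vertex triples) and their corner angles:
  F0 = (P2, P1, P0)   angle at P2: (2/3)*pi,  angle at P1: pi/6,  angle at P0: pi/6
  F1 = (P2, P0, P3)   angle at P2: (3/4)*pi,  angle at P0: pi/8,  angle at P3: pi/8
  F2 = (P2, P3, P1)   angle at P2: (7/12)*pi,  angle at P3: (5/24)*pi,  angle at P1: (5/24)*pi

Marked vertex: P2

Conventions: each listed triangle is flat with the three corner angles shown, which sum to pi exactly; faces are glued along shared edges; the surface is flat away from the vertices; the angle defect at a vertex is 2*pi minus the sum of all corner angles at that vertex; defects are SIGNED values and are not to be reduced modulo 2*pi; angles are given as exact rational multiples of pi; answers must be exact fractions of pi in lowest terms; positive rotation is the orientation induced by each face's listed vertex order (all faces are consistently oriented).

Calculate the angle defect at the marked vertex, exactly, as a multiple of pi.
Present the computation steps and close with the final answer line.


Sum of corner angles at P2: 2*pi
defect = 2*pi - 2*pi

Answer: defect(P2) = 0


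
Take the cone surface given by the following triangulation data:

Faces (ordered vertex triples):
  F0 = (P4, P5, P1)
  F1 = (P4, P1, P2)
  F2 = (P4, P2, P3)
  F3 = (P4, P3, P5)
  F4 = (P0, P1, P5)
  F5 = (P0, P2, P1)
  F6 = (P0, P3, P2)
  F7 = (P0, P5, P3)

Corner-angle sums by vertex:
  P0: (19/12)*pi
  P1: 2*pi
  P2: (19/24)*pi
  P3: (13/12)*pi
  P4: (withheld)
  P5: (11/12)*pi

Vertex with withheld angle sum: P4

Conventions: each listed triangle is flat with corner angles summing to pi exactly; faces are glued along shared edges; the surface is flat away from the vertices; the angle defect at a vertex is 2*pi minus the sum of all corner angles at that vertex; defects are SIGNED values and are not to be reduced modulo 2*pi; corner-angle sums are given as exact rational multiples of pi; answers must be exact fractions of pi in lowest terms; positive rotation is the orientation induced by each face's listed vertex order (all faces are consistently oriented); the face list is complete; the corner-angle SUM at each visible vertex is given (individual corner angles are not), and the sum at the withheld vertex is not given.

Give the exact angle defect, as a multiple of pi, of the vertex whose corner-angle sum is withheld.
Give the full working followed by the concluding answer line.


V = 6, E = 12, F = 8; chi = V - E + F = 2
Gauss-Bonnet: total defect = 2*pi*chi = 4*pi; visible defects sum to (29/8)*pi

Answer: defect(P4) = (3/8)*pi


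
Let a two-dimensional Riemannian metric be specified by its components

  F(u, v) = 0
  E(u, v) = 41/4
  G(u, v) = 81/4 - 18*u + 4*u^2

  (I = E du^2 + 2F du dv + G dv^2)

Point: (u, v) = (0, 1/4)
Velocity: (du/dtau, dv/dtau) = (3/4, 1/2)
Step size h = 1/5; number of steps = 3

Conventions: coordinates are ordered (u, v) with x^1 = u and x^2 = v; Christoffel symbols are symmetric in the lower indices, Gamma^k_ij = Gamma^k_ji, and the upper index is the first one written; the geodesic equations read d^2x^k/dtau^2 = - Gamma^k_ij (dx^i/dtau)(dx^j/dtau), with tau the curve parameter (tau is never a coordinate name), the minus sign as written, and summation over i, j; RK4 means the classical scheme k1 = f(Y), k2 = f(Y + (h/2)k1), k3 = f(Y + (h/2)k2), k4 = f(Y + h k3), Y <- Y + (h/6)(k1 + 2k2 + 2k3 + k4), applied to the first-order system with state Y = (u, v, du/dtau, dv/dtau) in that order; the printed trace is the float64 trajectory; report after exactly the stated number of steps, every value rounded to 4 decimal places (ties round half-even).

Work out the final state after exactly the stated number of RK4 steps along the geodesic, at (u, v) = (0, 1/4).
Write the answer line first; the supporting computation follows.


Answer: u = 0.4013, v = 0.6184, du/dtau = 0.5699, dv/dtau = 0.7406

f(Y) = (du/dtau, dv/dtau, -Gamma^u_ij Y'^i Y'^j, -Gamma^v_ij Y'^i Y'^j) with the Gammas evaluated at the stage position; h = 0.200000; intermediate values shown to 6 dp
step 0: u = 0.0000, v = 0.2500, du/dtau = 0.7500, dv/dtau = 0.5000
step 1:
  k1: at (u, v) = (0.000000, 0.250000), (du/dtau, dv/dtau) = (0.750000, 0.500000); Gamma_uuu = 0.000000, Gamma_uuv = 0.000000, Gamma_uvv = 0.878049, Gamma_vuu = 0.000000, Gamma_vuv = -0.444444, Gamma_vvv = 0.000000; k1 = (0.750000, 0.500000, -0.219512, 0.333333)
  k2: at (u, v) = (0.075000, 0.300000), (du/dtau, dv/dtau) = (0.728049, 0.533333); Gamma_uuu = 0.000000, Gamma_uuv = 0.000000, Gamma_uvv = 0.848780, Gamma_vuu = 0.000000, Gamma_vuv = -0.459770, Gamma_vvv = 0.000000; k2 = (0.728049, 0.533333, -0.241431, 0.357051)
  k3: at (u, v) = (0.072805, 0.303333), (du/dtau, dv/dtau) = (0.725857, 0.535705); Gamma_uuu = 0.000000, Gamma_uuv = 0.000000, Gamma_uvv = 0.849637, Gamma_vuu = 0.000000, Gamma_vuv = -0.459307, Gamma_vvv = 0.000000; k3 = (0.725857, 0.535705, -0.243829, 0.357198)
  k4: at (u, v) = (0.145171, 0.357141), (du/dtau, dv/dtau) = (0.701234, 0.571440); Gamma_uuu = 0.000000, Gamma_uuv = 0.000000, Gamma_uvv = 0.821397, Gamma_vuu = 0.000000, Gamma_vuv = -0.475098, Gamma_vvv = 0.000000; k4 = (0.701234, 0.571440, -0.268222, 0.380756)
  Y <- Y + (h/6)(k1 + 2k2 + 2k3 + k4): u = 0.1453, v = 0.3570, du/dtau = 0.7014, dv/dtau = 0.5714
step 2:
  k1: at (u, v) = (0.145302, 0.356984), (du/dtau, dv/dtau) = (0.701392, 0.571420); Gamma_uuu = 0.000000, Gamma_uuv = 0.000000, Gamma_uvv = 0.821346, Gamma_vuu = 0.000000, Gamma_vuv = -0.475127, Gamma_vvv = 0.000000; k1 = (0.701392, 0.571420, -0.268186, 0.380852)
  k2: at (u, v) = (0.215441, 0.414126), (du/dtau, dv/dtau) = (0.674573, 0.609505); Gamma_uuu = 0.000000, Gamma_uuv = 0.000000, Gamma_uvv = 0.793974, Gamma_vuu = 0.000000, Gamma_vuv = -0.491507, Gamma_vvv = 0.000000; k2 = (0.674573, 0.609505, -0.294958, 0.404171)
  k3: at (u, v) = (0.212759, 0.417934), (du/dtau, dv/dtau) = (0.671896, 0.611837); Gamma_uuu = 0.000000, Gamma_uuv = 0.000000, Gamma_uvv = 0.795021, Gamma_vuu = 0.000000, Gamma_vuv = -0.490860, Gamma_vvv = 0.000000; k3 = (0.671896, 0.611837, -0.297611, 0.403576)
  k4: at (u, v) = (0.279681, 0.479351), (du/dtau, dv/dtau) = (0.641869, 0.652135); Gamma_uuu = 0.000000, Gamma_uuv = 0.000000, Gamma_uvv = 0.768905, Gamma_vuu = 0.000000, Gamma_vuv = -0.507532, Gamma_vvv = 0.000000; k4 = (0.641869, 0.652135, -0.327000, 0.424891)
  Y <- Y + (h/6)(k1 + 2k2 + 2k3 + k4): u = 0.2798, v = 0.4792, du/dtau = 0.6420, dv/dtau = 0.6521
step 3:
  k1: at (u, v) = (0.279841, 0.479192), (du/dtau, dv/dtau) = (0.642047, 0.652127); Gamma_uuu = 0.000000, Gamma_uuv = 0.000000, Gamma_uvv = 0.768842, Gamma_vuu = 0.000000, Gamma_vuv = -0.507573, Gamma_vvv = 0.000000; k1 = (0.642047, 0.652127, -0.326966, 0.425039)
  k2: at (u, v) = (0.344046, 0.544405), (du/dtau, dv/dtau) = (0.609351, 0.694631); Gamma_uuu = 0.000000, Gamma_uuv = 0.000000, Gamma_uvv = 0.743787, Gamma_vuu = 0.000000, Gamma_vuv = -0.524672, Gamma_vvv = 0.000000; k2 = (0.609351, 0.694631, -0.358887, 0.444160)
  k3: at (u, v) = (0.340777, 0.548655), (du/dtau, dv/dtau) = (0.606159, 0.696543); Gamma_uuu = 0.000000, Gamma_uuv = 0.000000, Gamma_uvv = 0.745063, Gamma_vuu = 0.000000, Gamma_vuv = -0.523773, Gamma_vvv = 0.000000; k3 = (0.606159, 0.696543, -0.361484, 0.442291)
  k4: at (u, v) = (0.401073, 0.618500), (du/dtau, dv/dtau) = (0.569751, 0.740586); Gamma_uuu = 0.000000, Gamma_uuv = 0.000000, Gamma_uvv = 0.721532, Gamma_vuu = 0.000000, Gamma_vuv = -0.540854, Gamma_vvv = 0.000000; k4 = (0.569751, 0.740586, -0.395737, 0.456426)
  Y <- Y + (h/6)(k1 + 2k2 + 2k3 + k4): u = 0.4013, v = 0.6184, du/dtau = 0.5699, dv/dtau = 0.7406


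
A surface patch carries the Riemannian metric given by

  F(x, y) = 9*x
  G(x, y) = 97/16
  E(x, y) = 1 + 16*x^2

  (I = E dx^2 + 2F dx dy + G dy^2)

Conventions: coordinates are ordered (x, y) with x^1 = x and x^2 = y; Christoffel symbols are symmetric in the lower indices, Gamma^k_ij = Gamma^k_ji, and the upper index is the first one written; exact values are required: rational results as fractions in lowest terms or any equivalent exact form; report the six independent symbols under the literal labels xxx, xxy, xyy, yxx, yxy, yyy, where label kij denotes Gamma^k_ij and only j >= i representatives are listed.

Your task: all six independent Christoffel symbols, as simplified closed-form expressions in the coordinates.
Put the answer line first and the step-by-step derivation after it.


Answer: Gamma_xxx = 256*x/(256*x^2 + 97), Gamma_xxy = 0, Gamma_xyy = 0, Gamma_yxx = 144/(256*x^2 + 97), Gamma_yxy = 0, Gamma_yyy = 0

E = 1 + 16*x^2; F = 9*x; G = 97/16
Gamma^k_ij = (1/2) g^{kl} (d_i g_jl + d_j g_il - d_l g_ij), with g^inv = (1/(EG-F^2)) [[G, -F], [-F, E]]
first partials: E_x = 32*x, E_y = 0, F_x = 9, F_y = 0, G_x = 0, G_y = 0
D = EG - F^2 = 97/16 + 16*x^2
expanded: Gamma^x_xx = (G E_x - 2F F_x + F E_y)/(2D), Gamma^x_xy = (G E_y - F G_x)/(2D), Gamma^x_yy = (2G F_y - G G_x - F G_y)/(2D), Gamma^y_xx = (2E F_x - E E_y - F E_x)/(2D), Gamma^y_xy = (E G_x - F E_y)/(2D), Gamma^y_yy = (E G_y - 2F F_y + F G_x)/(2D); substitute and cancel common factors


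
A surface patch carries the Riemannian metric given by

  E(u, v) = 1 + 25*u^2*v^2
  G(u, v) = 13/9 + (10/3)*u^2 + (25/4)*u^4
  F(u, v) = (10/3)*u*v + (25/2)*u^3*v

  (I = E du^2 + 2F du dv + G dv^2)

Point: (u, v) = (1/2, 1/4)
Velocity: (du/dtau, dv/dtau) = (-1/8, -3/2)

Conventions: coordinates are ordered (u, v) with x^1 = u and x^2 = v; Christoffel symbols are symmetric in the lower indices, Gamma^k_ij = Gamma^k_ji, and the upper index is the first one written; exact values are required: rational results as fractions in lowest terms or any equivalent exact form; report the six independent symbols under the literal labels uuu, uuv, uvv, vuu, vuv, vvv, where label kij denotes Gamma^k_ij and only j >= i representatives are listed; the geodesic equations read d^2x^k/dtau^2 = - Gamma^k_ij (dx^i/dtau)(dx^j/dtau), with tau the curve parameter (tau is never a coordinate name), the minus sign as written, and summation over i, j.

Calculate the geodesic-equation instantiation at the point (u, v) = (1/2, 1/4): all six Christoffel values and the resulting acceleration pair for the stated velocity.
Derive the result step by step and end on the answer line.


E = 89/64, F = 155/192, G = 1537/576 at the point
E_u = 25/16, E_v = 25/8, F_u = 305/96, F_v = 155/48, G_u = 155/24, G_v = 0
EG - F^2 = 881/288;  g^inv = (288/881) * [[1537/576, -155/192], [-155/192, 89/64]]
first-kind symbols [ij,l] = (1/2)(d_i g_jl + d_j g_il - d_l g_ij): [uu,u] = E_u/2 = 25/32, [uu,v] = F_u - E_v/2 = 155/96, [uv,u] = E_v/2 = 25/16, [uv,v] = G_u/2 = 155/48, [vv,u] = F_v - G_u/2 = 0, [vv,v] = G_v/2 = 0
Gamma^u_ij = (G*[ij,u] - F*[ij,v])/(EG - F^2), Gamma^v_ij = (E*[ij,v] - F*[ij,u])/(EG - F^2)
Gamma_uuu = 225/881, Gamma_uuv = 450/881, Gamma_uvv = 0, Gamma_vuu = 465/881, Gamma_vuv = 930/881, Gamma_vvv = 0
d^2u/dtau^2 = -(Gamma_uuu*(-1/8)^2 + 2*Gamma_uuv*(-1/8)*(-3/2) + Gamma_uvv*(-3/2)^2) = -11025/56384
d^2v/dtau^2 = -(Gamma_vuu*(-1/8)^2 + 2*Gamma_vuv*(-1/8)*(-3/2) + Gamma_vvv*(-3/2)^2) = -22785/56384

Answer: Gamma_uuu = 225/881, Gamma_uuv = 450/881, Gamma_uvv = 0, Gamma_vuu = 465/881, Gamma_vuv = 930/881, Gamma_vvv = 0; accelerations (d^2u/dtau^2, d^2v/dtau^2) = (-11025/56384, -22785/56384)


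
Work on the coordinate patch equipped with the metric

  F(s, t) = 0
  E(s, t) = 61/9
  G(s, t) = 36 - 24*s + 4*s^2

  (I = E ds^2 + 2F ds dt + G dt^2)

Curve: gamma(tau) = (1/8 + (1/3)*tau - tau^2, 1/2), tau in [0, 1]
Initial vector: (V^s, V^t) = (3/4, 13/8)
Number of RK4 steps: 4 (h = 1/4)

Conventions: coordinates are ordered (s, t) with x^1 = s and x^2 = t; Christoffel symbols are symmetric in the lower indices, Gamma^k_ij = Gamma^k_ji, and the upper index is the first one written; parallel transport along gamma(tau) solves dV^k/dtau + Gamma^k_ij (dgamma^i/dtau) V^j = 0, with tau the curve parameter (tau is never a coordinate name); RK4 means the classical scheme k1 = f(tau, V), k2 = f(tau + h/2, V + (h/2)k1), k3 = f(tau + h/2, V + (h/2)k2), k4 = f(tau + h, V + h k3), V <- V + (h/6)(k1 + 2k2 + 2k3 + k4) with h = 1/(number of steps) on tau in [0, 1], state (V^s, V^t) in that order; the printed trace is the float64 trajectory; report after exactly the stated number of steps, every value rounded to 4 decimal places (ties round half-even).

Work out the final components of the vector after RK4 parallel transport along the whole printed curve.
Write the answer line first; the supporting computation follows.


Answer: V^s = 0.7500, V^t = 1.3191

gamma'(tau) = (1/3 - 2*tau, 0); f(tau, V)^k = -Gamma^k_ij(gamma(tau)) gamma'^i(tau) V^j; h = 1/4; intermediate values shown to 6 dp
curve data and Christoffel symbols at the stage parameters:
  tau = 0.000000: gamma = (0.125000, 0.500000), gamma' = (0.333333, 0.000000); Gamma_sss = 0.000000, Gamma_sst = 0.000000, Gamma_stt = 1.696721, Gamma_tss = 0.000000, Gamma_tst = -0.347826, Gamma_ttt = 0.000000
  tau = 0.125000: gamma = (0.151042, 0.500000), gamma' = (0.083333, 0.000000); Gamma_sss = 0.000000, Gamma_sst = 0.000000, Gamma_stt = 1.681352, Gamma_tss = 0.000000, Gamma_tst = -0.351005, Gamma_ttt = 0.000000
  tau = 0.250000: gamma = (0.145833, 0.500000), gamma' = (-0.166667, 0.000000); Gamma_sss = 0.000000, Gamma_sst = 0.000000, Gamma_stt = 1.684426, Gamma_tss = 0.000000, Gamma_tst = -0.350365, Gamma_ttt = 0.000000
  tau = 0.375000: gamma = (0.109375, 0.500000), gamma' = (-0.416667, 0.000000); Gamma_sss = 0.000000, Gamma_sst = 0.000000, Gamma_stt = 1.705943, Gamma_tss = 0.000000, Gamma_tst = -0.345946, Gamma_ttt = 0.000000
  tau = 0.500000: gamma = (0.041667, 0.500000), gamma' = (-0.666667, 0.000000); Gamma_sss = 0.000000, Gamma_sst = 0.000000, Gamma_stt = 1.745902, Gamma_tss = 0.000000, Gamma_tst = -0.338028, Gamma_ttt = 0.000000
  tau = 0.625000: gamma = (-0.057292, 0.500000), gamma' = (-0.916667, 0.000000); Gamma_sss = 0.000000, Gamma_sst = 0.000000, Gamma_stt = 1.804303, Gamma_tss = 0.000000, Gamma_tst = -0.327087, Gamma_ttt = 0.000000
  tau = 0.750000: gamma = (-0.187500, 0.500000), gamma' = (-1.166667, 0.000000); Gamma_sss = 0.000000, Gamma_sst = 0.000000, Gamma_stt = 1.881148, Gamma_tss = 0.000000, Gamma_tst = -0.313725, Gamma_ttt = 0.000000
  tau = 0.875000: gamma = (-0.348958, 0.500000), gamma' = (-1.416667, 0.000000); Gamma_sss = 0.000000, Gamma_sst = 0.000000, Gamma_stt = 1.976434, Gamma_tss = 0.000000, Gamma_tst = -0.298600, Gamma_ttt = 0.000000
  tau = 1.000000: gamma = (-0.541667, 0.500000), gamma' = (-1.666667, 0.000000); Gamma_sss = 0.000000, Gamma_sst = 0.000000, Gamma_stt = 2.090164, Gamma_tss = 0.000000, Gamma_tst = -0.282353, Gamma_ttt = 0.000000
step 0: V^s = 0.7500, V^t = 1.6250
step 1: k1 = (0.000000, 0.188406), k2 = (0.000000, 0.048221), k3 = (0.000000, 0.047708), k4 = (0.000000, -0.095587); V <- V + (h/6)(k1 + 2k2 + 2k3 + k4): V^s = 0.7500, V^t = 1.6369
step 2: k1 = (0.000000, -0.095583), k2 = (0.000000, -0.234222), k3 = (0.000000, -0.231724), k4 = (0.000000, -0.355815); V <- V + (h/6)(k1 + 2k2 + 2k3 + k4): V^s = 0.7500, V^t = 1.5792
step 3: k1 = (0.000000, -0.355882), k2 = (0.000000, -0.460160), k3 = (0.000000, -0.456252), k4 = (0.000000, -0.536268); V <- V + (h/6)(k1 + 2k2 + 2k3 + k4): V^s = 0.7500, V^t = 1.4657
step 4: k1 = (0.000000, -0.536459), k2 = (0.000000, -0.591643), k3 = (0.000000, -0.588725), k4 = (0.000000, -0.620472); V <- V + (h/6)(k1 + 2k2 + 2k3 + k4): V^s = 0.7500, V^t = 1.3191


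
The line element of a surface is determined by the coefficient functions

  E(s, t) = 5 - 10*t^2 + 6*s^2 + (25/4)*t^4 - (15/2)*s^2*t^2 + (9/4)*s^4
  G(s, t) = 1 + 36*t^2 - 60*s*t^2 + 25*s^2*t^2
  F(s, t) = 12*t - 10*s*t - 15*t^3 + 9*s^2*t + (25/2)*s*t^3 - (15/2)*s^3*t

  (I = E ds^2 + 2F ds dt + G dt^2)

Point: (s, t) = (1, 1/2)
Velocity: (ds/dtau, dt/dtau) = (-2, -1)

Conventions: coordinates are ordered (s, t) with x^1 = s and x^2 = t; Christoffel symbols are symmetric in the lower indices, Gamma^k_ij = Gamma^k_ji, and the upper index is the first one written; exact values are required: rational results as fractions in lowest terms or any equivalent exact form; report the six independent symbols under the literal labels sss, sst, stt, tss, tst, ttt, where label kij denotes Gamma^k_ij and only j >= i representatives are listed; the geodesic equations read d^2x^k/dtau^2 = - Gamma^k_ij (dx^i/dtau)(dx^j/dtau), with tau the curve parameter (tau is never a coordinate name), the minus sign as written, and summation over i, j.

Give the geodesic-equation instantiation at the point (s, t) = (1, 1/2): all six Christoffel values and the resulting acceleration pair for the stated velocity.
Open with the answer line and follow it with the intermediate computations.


Answer: Gamma_sss = 184/203, Gamma_sst = -460/609, Gamma_stt = 184/609, Gamma_tss = 32/203, Gamma_tst = -80/609, Gamma_ttt = 32/609; accelerations (d^2s/dtau^2, d^2t/dtau^2) = (-184/203, -32/203)

E = 593/64, F = 23/16, G = 5/4 at the point
E_s = 69/4, E_t = -115/8, F_s = -91/16, F_t = 13/8, G_s = -5/2, G_t = 1
EG - F^2 = 609/64;  g^inv = (64/609) * [[5/4, -23/16], [-23/16, 593/64]]
first-kind symbols [ij,l] = (1/2)(d_i g_jl + d_j g_il - d_l g_ij): [ss,s] = E_s/2 = 69/8, [ss,t] = F_s - E_t/2 = 3/2, [st,s] = E_t/2 = -115/16, [st,t] = G_s/2 = -5/4, [tt,s] = F_t - G_s/2 = 23/8, [tt,t] = G_t/2 = 1/2
Gamma^s_ij = (G*[ij,s] - F*[ij,t])/(EG - F^2), Gamma^t_ij = (E*[ij,t] - F*[ij,s])/(EG - F^2)
Gamma_sss = 184/203, Gamma_sst = -460/609, Gamma_stt = 184/609, Gamma_tss = 32/203, Gamma_tst = -80/609, Gamma_ttt = 32/609
d^2s/dtau^2 = -(Gamma_sss*(-2)^2 + 2*Gamma_sst*(-2)*(-1) + Gamma_stt*(-1)^2) = -184/203
d^2t/dtau^2 = -(Gamma_tss*(-2)^2 + 2*Gamma_tst*(-2)*(-1) + Gamma_ttt*(-1)^2) = -32/203


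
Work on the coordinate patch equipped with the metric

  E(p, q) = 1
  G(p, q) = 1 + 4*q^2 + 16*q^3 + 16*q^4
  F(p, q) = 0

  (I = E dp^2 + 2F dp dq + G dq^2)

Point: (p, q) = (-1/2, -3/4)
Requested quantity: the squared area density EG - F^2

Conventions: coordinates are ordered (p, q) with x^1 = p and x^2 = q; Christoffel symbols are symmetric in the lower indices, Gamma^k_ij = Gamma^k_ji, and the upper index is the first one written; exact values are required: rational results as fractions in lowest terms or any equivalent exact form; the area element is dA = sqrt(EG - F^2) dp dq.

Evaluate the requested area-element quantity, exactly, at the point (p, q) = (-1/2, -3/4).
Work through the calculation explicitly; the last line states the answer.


E = 1, F = 0, G = 25/16; EG - F^2 = 25/16

Answer: EG - F^2 = 25/16


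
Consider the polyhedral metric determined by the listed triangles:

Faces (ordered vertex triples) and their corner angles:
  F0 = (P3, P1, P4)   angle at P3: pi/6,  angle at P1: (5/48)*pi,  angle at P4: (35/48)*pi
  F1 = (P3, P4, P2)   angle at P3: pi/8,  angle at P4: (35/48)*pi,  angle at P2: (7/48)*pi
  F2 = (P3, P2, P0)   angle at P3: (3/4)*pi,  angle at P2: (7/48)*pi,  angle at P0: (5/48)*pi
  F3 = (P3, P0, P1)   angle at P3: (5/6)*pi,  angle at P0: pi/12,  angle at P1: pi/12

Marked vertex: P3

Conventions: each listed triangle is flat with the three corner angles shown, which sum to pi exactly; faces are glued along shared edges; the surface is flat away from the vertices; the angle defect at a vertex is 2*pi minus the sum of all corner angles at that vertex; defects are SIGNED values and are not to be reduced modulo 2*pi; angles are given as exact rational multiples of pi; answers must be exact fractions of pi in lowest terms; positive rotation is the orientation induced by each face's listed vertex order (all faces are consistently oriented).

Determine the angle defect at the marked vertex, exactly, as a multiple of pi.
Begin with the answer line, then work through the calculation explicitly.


Answer: defect(P3) = pi/8

Sum of corner angles at P3: (15/8)*pi
defect = 2*pi - (15/8)*pi


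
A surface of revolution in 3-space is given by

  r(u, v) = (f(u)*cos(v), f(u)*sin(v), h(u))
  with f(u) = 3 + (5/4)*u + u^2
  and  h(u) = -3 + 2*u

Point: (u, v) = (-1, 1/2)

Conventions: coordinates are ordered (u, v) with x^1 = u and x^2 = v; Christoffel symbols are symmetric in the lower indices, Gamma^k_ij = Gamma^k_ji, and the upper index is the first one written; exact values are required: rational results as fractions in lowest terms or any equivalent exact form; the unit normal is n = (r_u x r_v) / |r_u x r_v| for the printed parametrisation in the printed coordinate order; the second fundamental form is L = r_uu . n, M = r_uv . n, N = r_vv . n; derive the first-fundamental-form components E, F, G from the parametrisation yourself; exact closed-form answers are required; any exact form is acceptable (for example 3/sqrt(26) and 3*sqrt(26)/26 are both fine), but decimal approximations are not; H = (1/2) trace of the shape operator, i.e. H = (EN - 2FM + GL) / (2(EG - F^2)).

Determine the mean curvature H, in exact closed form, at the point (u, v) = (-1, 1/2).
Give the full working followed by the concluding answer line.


f = 11/4, f' = -3/4, f'' = 2, h' = 2, h'' = 0
E = 73/16, F = 0, G = 121/16; answer radicand W^2 = 73/16
unnormalised second-form numerators: l = -4, m = 0, n = 11/2; L = l/sqrt(73/16), and similarly M = m/sqrt(W^2), N = n/sqrt(W^2)
H = (E*n - 2*F*m + G*l) / (2*(EG - F^2)*sqrt(W^2)); E*n - 2*F*m + G*l = -165/32, EG - F^2 = 8833/256, so H = (-60/803)/sqrt(73/16)

Answer: H = -240*sqrt(73)/58619


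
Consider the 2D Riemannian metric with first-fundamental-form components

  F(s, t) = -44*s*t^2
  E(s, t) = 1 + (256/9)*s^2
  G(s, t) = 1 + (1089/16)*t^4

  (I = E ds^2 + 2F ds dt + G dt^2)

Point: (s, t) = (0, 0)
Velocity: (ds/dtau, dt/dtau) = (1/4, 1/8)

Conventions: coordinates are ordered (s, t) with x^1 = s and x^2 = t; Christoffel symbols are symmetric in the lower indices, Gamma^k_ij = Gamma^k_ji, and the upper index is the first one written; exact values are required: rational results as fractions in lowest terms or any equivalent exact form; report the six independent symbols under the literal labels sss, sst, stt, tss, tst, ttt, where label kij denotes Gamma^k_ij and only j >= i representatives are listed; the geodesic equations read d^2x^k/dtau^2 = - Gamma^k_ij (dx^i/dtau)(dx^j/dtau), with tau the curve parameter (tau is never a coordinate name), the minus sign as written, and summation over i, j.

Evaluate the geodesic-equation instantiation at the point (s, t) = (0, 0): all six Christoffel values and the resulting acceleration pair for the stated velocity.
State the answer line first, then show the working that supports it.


Answer: Gamma_sss = 0, Gamma_sst = 0, Gamma_stt = 0, Gamma_tss = 0, Gamma_tst = 0, Gamma_ttt = 0; accelerations (d^2s/dtau^2, d^2t/dtau^2) = (0, 0)

E = 1, F = 0, G = 1 at the point
E_s = 0, E_t = 0, F_s = 0, F_t = 0, G_s = 0, G_t = 0
EG - F^2 = 1;  g^inv = (1) * [[1, 0], [0, 1]]
first-kind symbols [ij,l] = (1/2)(d_i g_jl + d_j g_il - d_l g_ij): [ss,s] = E_s/2 = 0, [ss,t] = F_s - E_t/2 = 0, [st,s] = E_t/2 = 0, [st,t] = G_s/2 = 0, [tt,s] = F_t - G_s/2 = 0, [tt,t] = G_t/2 = 0
Gamma^s_ij = (G*[ij,s] - F*[ij,t])/(EG - F^2), Gamma^t_ij = (E*[ij,t] - F*[ij,s])/(EG - F^2)
Gamma_sss = 0, Gamma_sst = 0, Gamma_stt = 0, Gamma_tss = 0, Gamma_tst = 0, Gamma_ttt = 0
d^2s/dtau^2 = -(Gamma_sss*(1/4)^2 + 2*Gamma_sst*(1/4)*(1/8) + Gamma_stt*(1/8)^2) = 0
d^2t/dtau^2 = -(Gamma_tss*(1/4)^2 + 2*Gamma_tst*(1/4)*(1/8) + Gamma_ttt*(1/8)^2) = 0


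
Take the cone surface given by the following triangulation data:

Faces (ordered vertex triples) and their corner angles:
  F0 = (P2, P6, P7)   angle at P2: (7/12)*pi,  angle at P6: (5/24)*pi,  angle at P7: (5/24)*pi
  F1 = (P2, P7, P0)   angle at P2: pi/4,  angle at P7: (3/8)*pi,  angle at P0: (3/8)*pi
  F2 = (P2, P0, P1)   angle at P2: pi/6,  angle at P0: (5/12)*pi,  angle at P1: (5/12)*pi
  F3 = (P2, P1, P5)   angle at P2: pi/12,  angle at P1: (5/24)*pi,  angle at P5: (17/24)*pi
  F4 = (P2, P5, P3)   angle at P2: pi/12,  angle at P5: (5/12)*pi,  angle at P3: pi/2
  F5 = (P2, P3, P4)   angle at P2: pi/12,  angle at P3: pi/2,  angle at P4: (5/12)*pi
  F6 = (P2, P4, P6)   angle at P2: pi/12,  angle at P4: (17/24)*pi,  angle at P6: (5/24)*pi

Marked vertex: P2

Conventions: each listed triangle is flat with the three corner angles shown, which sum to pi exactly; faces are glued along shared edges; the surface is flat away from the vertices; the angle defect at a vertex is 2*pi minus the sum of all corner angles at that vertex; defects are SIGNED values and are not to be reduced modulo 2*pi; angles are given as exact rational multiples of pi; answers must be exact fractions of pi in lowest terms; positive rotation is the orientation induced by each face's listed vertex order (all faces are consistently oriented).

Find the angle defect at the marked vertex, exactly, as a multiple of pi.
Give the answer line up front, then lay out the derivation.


Answer: defect(P2) = (2/3)*pi

Sum of corner angles at P2: (4/3)*pi
defect = 2*pi - (4/3)*pi


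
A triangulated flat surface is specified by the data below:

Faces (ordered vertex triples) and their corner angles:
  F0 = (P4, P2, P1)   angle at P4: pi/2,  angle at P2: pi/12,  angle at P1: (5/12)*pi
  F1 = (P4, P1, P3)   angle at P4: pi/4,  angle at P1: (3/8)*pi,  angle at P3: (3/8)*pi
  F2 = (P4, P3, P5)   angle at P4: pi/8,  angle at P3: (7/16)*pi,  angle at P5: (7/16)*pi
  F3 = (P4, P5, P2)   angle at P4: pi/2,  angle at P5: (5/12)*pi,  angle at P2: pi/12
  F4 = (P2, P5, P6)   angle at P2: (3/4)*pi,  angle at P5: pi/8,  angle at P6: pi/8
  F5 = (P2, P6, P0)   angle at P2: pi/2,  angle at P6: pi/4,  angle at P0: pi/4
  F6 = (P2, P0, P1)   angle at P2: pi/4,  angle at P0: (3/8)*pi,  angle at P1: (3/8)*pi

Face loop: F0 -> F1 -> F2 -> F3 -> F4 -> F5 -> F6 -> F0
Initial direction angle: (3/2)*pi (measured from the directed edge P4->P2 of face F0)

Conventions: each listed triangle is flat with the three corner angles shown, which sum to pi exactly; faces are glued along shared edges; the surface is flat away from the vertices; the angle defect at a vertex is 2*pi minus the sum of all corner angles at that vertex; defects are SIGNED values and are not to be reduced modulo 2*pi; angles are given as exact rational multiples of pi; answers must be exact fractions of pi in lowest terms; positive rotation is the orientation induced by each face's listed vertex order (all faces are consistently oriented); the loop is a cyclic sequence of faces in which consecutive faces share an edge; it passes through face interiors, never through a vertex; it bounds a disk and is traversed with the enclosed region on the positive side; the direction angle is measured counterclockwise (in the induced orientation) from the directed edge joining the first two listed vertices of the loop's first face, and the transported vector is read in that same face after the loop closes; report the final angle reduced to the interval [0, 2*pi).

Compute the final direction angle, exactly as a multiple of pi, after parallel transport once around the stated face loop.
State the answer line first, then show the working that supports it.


Answer: final direction angle = (11/24)*pi

enclosed vertex P2: corner angles sum to (5/3)*pi, defect = 2*pi - (5/3)*pi = pi/3
enclosed vertex P4: corner angles sum to (11/8)*pi, defect = 2*pi - (11/8)*pi = (5/8)*pi
summing the enclosed defects onto the initial angle, mod 2*pi in the induced orientation:
final angle = (3/2)*pi + (23/24)*pi = (11/24)*pi (mod 2*pi)


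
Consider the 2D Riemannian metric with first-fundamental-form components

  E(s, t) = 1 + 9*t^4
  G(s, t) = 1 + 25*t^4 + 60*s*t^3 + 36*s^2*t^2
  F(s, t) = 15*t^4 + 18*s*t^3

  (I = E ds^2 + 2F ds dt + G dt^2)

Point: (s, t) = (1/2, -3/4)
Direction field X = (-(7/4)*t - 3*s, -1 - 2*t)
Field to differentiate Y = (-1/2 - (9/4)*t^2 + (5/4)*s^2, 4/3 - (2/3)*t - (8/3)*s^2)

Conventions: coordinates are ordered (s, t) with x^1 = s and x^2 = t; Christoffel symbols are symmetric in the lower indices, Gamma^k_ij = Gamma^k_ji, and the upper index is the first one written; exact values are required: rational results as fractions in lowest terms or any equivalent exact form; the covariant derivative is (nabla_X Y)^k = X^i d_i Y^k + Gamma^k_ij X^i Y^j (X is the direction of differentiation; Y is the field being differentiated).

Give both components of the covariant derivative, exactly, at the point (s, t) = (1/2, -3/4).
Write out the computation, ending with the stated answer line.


E = 985/256, F = 243/256, G = 337/256 at the point
E_s = 0, E_t = -243/16, F_s = -243/32, F_t = -81/8, G_s = -81/16, G_t = -81/16
EG - F^2 = 533/128;  g^inv = (128/533) * [[337/256, -243/256], [-243/256, 985/256]]
first-kind symbols [ij,l] = (1/2)(d_i g_jl + d_j g_il - d_l g_ij): [ss,s] = E_s/2 = 0, [ss,t] = F_s - E_t/2 = 0, [st,s] = E_t/2 = -243/32, [st,t] = G_s/2 = -81/32, [tt,s] = F_t - G_s/2 = -243/32, [tt,t] = G_t/2 = -81/32
Gamma^s_ij = (G*[ij,s] - F*[ij,t])/(EG - F^2), Gamma^t_ij = (E*[ij,t] - F*[ij,s])/(EG - F^2)
Gamma_sss = 0, Gamma_sst = -972/533, Gamma_stt = -972/533, Gamma_tss = 0, Gamma_tst = -324/533, Gamma_ttt = -324/533
X = (-3/16, 1/2), Y = (-93/64, 7/6) at the point

Answer: (nabla_X Y)^s = 72087/34112, (nabla_X Y)^t = 19787/51168


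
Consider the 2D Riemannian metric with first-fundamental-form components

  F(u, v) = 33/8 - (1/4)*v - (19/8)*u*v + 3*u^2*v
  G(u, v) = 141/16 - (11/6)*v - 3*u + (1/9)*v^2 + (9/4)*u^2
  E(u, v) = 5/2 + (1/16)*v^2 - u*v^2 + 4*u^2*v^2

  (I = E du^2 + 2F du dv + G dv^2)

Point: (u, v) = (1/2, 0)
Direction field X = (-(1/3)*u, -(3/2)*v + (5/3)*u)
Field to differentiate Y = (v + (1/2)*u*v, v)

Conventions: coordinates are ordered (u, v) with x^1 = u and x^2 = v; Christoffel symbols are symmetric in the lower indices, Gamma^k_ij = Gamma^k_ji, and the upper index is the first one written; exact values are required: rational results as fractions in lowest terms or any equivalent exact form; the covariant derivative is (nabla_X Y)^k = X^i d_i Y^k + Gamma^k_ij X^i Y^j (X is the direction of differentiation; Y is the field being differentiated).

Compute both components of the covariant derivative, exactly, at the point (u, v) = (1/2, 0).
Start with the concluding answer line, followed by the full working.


Answer: (nabla_X Y)^u = 25/24, (nabla_X Y)^v = 5/6

E = 5/2, F = 33/8, G = 63/8 at the point
E_u = 0, E_v = 0, F_u = 0, F_v = -11/16, G_u = -3/4, G_v = -11/6
EG - F^2 = 171/64;  g^inv = (64/171) * [[63/8, -33/8], [-33/8, 5/2]]
first-kind symbols [ij,l] = (1/2)(d_i g_jl + d_j g_il - d_l g_ij): [uu,u] = E_u/2 = 0, [uu,v] = F_u - E_v/2 = 0, [uv,u] = E_v/2 = 0, [uv,v] = G_u/2 = -3/8, [vv,u] = F_v - G_u/2 = -5/16, [vv,v] = G_v/2 = -11/12
Gamma^u_ij = (G*[ij,u] - F*[ij,v])/(EG - F^2), Gamma^v_ij = (E*[ij,v] - F*[ij,u])/(EG - F^2)
Gamma_uuu = 0, Gamma_uuv = 11/19, Gamma_uvv = 169/342, Gamma_vuu = 0, Gamma_vuv = -20/57, Gamma_vvv = -385/1026
X = (-1/6, 5/6), Y = (0, 0) at the point


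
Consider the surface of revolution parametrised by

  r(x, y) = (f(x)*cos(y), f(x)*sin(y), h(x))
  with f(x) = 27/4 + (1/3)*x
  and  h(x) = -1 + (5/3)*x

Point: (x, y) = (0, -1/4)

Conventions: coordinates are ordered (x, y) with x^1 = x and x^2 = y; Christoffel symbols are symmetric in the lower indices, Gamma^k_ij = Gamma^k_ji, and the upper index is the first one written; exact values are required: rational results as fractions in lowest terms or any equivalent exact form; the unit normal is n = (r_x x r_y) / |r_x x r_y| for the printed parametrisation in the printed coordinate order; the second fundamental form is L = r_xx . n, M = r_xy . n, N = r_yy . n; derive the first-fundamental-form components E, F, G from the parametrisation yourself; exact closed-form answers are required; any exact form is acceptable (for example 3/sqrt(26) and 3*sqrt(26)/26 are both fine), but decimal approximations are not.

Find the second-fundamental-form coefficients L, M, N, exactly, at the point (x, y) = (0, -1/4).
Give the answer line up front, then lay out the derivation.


Answer: L = 0, M = 0, N = 135*sqrt(26)/104

f = 27/4, f' = 1/3, f'' = 0, h' = 5/3, h'' = 0
E = 26/9, F = 0, G = 729/16; answer radicand W^2 = 26/9
unnormalised second-form numerators: l = 0, m = 0, n = 45/4; L = l/sqrt(26/9), and similarly M = m/sqrt(W^2), N = n/sqrt(W^2)


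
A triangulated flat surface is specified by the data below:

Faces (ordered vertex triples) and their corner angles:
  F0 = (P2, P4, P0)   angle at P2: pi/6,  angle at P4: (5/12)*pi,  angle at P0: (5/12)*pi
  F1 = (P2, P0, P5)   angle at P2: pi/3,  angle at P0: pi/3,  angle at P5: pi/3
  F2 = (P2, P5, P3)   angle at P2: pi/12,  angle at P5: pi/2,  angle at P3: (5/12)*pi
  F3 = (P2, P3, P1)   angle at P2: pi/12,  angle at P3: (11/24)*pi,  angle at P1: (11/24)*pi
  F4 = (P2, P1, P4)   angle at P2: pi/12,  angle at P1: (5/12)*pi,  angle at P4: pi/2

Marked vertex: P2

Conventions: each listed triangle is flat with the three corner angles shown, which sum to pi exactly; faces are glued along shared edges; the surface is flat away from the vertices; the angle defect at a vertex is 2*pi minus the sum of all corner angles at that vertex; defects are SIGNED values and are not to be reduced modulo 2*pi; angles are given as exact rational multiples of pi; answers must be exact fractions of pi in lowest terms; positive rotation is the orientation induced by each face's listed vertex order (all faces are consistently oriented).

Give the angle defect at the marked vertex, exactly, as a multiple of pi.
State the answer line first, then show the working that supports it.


Answer: defect(P2) = (5/4)*pi

Sum of corner angles at P2: (3/4)*pi
defect = 2*pi - (3/4)*pi


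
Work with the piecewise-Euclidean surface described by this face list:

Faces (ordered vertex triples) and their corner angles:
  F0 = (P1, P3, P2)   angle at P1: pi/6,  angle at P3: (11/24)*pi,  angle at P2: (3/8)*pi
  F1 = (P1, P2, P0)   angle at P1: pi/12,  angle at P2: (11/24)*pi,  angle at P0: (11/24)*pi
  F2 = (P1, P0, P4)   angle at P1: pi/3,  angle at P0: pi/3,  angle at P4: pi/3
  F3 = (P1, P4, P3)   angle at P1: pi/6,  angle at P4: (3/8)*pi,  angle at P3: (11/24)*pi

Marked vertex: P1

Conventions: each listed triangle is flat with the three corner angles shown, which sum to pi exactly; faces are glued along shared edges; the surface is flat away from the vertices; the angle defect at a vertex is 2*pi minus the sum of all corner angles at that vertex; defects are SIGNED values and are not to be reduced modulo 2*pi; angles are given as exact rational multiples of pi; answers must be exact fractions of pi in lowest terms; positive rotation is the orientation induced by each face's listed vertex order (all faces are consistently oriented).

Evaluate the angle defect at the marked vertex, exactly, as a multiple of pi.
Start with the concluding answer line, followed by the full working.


Answer: defect(P1) = (5/4)*pi

Sum of corner angles at P1: (3/4)*pi
defect = 2*pi - (3/4)*pi


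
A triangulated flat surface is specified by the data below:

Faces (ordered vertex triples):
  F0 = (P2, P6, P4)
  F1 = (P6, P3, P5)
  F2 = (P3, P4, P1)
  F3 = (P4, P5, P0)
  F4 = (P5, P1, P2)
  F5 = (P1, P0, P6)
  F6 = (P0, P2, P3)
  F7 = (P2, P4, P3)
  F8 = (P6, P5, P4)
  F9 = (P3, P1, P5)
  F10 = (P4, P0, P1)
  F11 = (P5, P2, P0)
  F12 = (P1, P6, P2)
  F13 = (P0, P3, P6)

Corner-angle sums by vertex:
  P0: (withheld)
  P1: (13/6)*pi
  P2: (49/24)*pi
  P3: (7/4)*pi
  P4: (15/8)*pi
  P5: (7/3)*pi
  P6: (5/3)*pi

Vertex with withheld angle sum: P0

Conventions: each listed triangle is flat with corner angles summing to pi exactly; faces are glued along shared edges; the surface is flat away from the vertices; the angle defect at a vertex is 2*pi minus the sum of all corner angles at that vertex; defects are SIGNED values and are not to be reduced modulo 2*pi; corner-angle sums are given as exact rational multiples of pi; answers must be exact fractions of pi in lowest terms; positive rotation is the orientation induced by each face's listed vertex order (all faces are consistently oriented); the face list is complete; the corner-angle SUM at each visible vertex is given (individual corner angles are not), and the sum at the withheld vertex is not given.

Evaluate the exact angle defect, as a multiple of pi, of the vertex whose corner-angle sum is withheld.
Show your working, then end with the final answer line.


V = 7, E = 21, F = 14; chi = V - E + F = 0
Gauss-Bonnet: total defect = 2*pi*chi = 0; visible defects sum to pi/6

Answer: defect(P0) = -pi/6


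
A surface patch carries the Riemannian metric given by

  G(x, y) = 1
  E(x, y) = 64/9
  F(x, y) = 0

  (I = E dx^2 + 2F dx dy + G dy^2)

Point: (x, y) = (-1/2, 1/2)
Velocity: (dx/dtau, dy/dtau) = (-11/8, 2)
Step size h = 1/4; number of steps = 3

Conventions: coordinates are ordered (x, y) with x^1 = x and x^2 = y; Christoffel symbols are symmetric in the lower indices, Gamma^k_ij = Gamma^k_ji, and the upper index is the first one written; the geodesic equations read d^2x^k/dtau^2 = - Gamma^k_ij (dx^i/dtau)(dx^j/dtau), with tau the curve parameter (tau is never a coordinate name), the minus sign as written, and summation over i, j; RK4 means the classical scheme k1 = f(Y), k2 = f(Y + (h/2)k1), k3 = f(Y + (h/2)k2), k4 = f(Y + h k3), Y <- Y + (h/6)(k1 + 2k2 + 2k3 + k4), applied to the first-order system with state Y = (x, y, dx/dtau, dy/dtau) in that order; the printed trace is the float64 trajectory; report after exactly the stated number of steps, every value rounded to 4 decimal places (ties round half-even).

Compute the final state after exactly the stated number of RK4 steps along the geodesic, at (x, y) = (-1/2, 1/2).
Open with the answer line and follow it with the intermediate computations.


Answer: x = -1.5312, y = 2.0000, dx/dtau = -1.3750, dy/dtau = 2.0000

f(Y) = (dx/dtau, dy/dtau, -Gamma^x_ij Y'^i Y'^j, -Gamma^y_ij Y'^i Y'^j) with the Gammas evaluated at the stage position; h = 0.250000; intermediate values shown to 6 dp
step 0: x = -0.5000, y = 0.5000, dx/dtau = -1.3750, dy/dtau = 2.0000
step 1:
  k1: at (x, y) = (-0.500000, 0.500000), (dx/dtau, dy/dtau) = (-1.375000, 2.000000); Gamma_xxx = 0.000000, Gamma_xxy = 0.000000, Gamma_xyy = 0.000000, Gamma_yxx = 0.000000, Gamma_yxy = 0.000000, Gamma_yyy = 0.000000; k1 = (-1.375000, 2.000000, 0.000000, 0.000000)
  k2: at (x, y) = (-0.671875, 0.750000), (dx/dtau, dy/dtau) = (-1.375000, 2.000000); Gamma_xxx = 0.000000, Gamma_xxy = 0.000000, Gamma_xyy = 0.000000, Gamma_yxx = 0.000000, Gamma_yxy = 0.000000, Gamma_yyy = 0.000000; k2 = (-1.375000, 2.000000, 0.000000, 0.000000)
  k3: at (x, y) = (-0.671875, 0.750000), (dx/dtau, dy/dtau) = (-1.375000, 2.000000); Gamma_xxx = 0.000000, Gamma_xxy = 0.000000, Gamma_xyy = 0.000000, Gamma_yxx = 0.000000, Gamma_yxy = 0.000000, Gamma_yyy = 0.000000; k3 = (-1.375000, 2.000000, 0.000000, 0.000000)
  k4: at (x, y) = (-0.843750, 1.000000), (dx/dtau, dy/dtau) = (-1.375000, 2.000000); Gamma_xxx = 0.000000, Gamma_xxy = 0.000000, Gamma_xyy = 0.000000, Gamma_yxx = 0.000000, Gamma_yxy = 0.000000, Gamma_yyy = 0.000000; k4 = (-1.375000, 2.000000, 0.000000, 0.000000)
  Y <- Y + (h/6)(k1 + 2k2 + 2k3 + k4): x = -0.8438, y = 1.0000, dx/dtau = -1.3750, dy/dtau = 2.0000
step 2:
  k1: at (x, y) = (-0.843750, 1.000000), (dx/dtau, dy/dtau) = (-1.375000, 2.000000); Gamma_xxx = 0.000000, Gamma_xxy = 0.000000, Gamma_xyy = 0.000000, Gamma_yxx = 0.000000, Gamma_yxy = 0.000000, Gamma_yyy = 0.000000; k1 = (-1.375000, 2.000000, 0.000000, 0.000000)
  k2: at (x, y) = (-1.015625, 1.250000), (dx/dtau, dy/dtau) = (-1.375000, 2.000000); Gamma_xxx = 0.000000, Gamma_xxy = 0.000000, Gamma_xyy = 0.000000, Gamma_yxx = 0.000000, Gamma_yxy = 0.000000, Gamma_yyy = 0.000000; k2 = (-1.375000, 2.000000, 0.000000, 0.000000)
  k3: at (x, y) = (-1.015625, 1.250000), (dx/dtau, dy/dtau) = (-1.375000, 2.000000); Gamma_xxx = 0.000000, Gamma_xxy = 0.000000, Gamma_xyy = 0.000000, Gamma_yxx = 0.000000, Gamma_yxy = 0.000000, Gamma_yyy = 0.000000; k3 = (-1.375000, 2.000000, 0.000000, 0.000000)
  k4: at (x, y) = (-1.187500, 1.500000), (dx/dtau, dy/dtau) = (-1.375000, 2.000000); Gamma_xxx = 0.000000, Gamma_xxy = 0.000000, Gamma_xyy = 0.000000, Gamma_yxx = 0.000000, Gamma_yxy = 0.000000, Gamma_yyy = 0.000000; k4 = (-1.375000, 2.000000, 0.000000, 0.000000)
  Y <- Y + (h/6)(k1 + 2k2 + 2k3 + k4): x = -1.1875, y = 1.5000, dx/dtau = -1.3750, dy/dtau = 2.0000
step 3:
  k1: at (x, y) = (-1.187500, 1.500000), (dx/dtau, dy/dtau) = (-1.375000, 2.000000); Gamma_xxx = 0.000000, Gamma_xxy = 0.000000, Gamma_xyy = 0.000000, Gamma_yxx = 0.000000, Gamma_yxy = 0.000000, Gamma_yyy = 0.000000; k1 = (-1.375000, 2.000000, 0.000000, 0.000000)
  k2: at (x, y) = (-1.359375, 1.750000), (dx/dtau, dy/dtau) = (-1.375000, 2.000000); Gamma_xxx = 0.000000, Gamma_xxy = 0.000000, Gamma_xyy = 0.000000, Gamma_yxx = 0.000000, Gamma_yxy = 0.000000, Gamma_yyy = 0.000000; k2 = (-1.375000, 2.000000, 0.000000, 0.000000)
  k3: at (x, y) = (-1.359375, 1.750000), (dx/dtau, dy/dtau) = (-1.375000, 2.000000); Gamma_xxx = 0.000000, Gamma_xxy = 0.000000, Gamma_xyy = 0.000000, Gamma_yxx = 0.000000, Gamma_yxy = 0.000000, Gamma_yyy = 0.000000; k3 = (-1.375000, 2.000000, 0.000000, 0.000000)
  k4: at (x, y) = (-1.531250, 2.000000), (dx/dtau, dy/dtau) = (-1.375000, 2.000000); Gamma_xxx = 0.000000, Gamma_xxy = 0.000000, Gamma_xyy = 0.000000, Gamma_yxx = 0.000000, Gamma_yxy = 0.000000, Gamma_yyy = 0.000000; k4 = (-1.375000, 2.000000, 0.000000, 0.000000)
  Y <- Y + (h/6)(k1 + 2k2 + 2k3 + k4): x = -1.5312, y = 2.0000, dx/dtau = -1.3750, dy/dtau = 2.0000
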